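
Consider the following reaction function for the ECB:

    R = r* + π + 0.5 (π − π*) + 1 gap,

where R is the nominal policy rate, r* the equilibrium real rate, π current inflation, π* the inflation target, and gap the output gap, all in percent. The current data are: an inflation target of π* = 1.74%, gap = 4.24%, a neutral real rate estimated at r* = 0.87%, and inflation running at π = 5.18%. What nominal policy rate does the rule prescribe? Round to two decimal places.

12.01%

R = 0.87 + 5.18 + 0.5 × (5.18 − 1.74) + 1 × 4.24
   = 0.87 + 5.18 + 1.72 + 4.24 = 12.01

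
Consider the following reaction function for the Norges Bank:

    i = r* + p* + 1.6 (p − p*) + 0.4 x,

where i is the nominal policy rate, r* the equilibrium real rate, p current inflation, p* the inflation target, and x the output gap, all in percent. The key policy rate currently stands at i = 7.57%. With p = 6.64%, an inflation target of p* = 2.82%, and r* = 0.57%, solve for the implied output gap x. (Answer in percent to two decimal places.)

0.4 x = 7.57 − 0.57 − 2.82 − 1.6 × (6.64 − 2.82) = -1.932
x = -1.932 / 0.4 = -4.83

-4.83%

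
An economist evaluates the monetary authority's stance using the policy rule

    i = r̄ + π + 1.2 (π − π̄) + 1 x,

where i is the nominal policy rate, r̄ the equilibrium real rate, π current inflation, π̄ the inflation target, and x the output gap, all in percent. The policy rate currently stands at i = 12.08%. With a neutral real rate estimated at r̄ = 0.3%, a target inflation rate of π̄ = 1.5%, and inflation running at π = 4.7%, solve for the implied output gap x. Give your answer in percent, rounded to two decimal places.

1 x = 12.08 − 0.3 − 4.7 − 1.2 × (4.7 − 1.5) = 3.24
x = 3.24 / 1 = 3.24

3.24%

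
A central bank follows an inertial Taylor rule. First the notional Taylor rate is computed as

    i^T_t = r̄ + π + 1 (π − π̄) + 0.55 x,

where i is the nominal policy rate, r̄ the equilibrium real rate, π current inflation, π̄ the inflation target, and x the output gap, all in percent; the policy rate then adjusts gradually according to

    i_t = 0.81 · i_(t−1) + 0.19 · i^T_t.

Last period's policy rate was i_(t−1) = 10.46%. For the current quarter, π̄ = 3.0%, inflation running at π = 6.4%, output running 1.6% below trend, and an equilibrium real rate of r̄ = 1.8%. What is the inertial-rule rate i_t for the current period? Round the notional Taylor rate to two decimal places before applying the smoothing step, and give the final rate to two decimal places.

10.51%

Output 1.6% below potential → x = -1.6.
i^T_t = 1.8 + 6.4 + 1 × (6.4 − 3.0) + 0.55 × (-1.6)
   = 1.8 + 6.4 + 3.4 − 0.88 = 10.72
i_t = 0.81 × 10.46 + 0.19 × 10.72 = 8.4726 + 2.0368 = 10.51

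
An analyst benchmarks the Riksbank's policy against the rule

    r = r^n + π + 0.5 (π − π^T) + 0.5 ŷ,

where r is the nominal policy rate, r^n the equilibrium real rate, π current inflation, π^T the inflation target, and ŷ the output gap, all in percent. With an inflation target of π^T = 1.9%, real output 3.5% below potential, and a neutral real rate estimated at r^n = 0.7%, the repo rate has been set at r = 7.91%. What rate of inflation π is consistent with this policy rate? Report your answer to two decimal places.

Output 3.5% below potential → ŷ = -3.5.
Collecting π: r = r^n + (1 + 0.5) π − 0.5 π^T + 0.5 ŷ
1.5 π = 7.91 − 0.7 + 0.5 × 1.9 − 0.5 × (-3.5) = 9.91
π = 9.91 / 1.5 = 6.61

6.61%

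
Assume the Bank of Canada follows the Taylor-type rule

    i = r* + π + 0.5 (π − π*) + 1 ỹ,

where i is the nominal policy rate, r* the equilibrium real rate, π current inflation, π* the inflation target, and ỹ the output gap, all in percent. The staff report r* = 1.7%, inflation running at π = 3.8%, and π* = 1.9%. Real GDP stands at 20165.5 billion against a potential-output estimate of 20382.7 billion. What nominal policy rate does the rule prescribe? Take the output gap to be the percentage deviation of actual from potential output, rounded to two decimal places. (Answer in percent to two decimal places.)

5.38%

Output gap = 100 × (20165.5 − 20382.7) / 20382.7 = -1.07%.
i = 1.70 + 3.80 + 0.5 × (3.80 − 1.90) + 1 × (-1.07)
   = 1.70 + 3.8 + 0.95 − 1.07 = 5.38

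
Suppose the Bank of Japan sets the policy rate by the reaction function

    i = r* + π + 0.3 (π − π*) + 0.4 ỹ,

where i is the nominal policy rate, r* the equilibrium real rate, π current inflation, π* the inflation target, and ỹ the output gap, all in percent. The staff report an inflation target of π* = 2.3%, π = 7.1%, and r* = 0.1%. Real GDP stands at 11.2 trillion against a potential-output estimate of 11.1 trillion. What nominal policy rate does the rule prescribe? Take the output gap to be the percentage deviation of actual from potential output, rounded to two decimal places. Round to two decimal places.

9.00%

Output gap = 100 × (11.2 − 11.1) / 11.1 = 0.90%.
i = 0.10 + 7.10 + 0.3 × (7.10 − 2.30) + 0.4 × 0.90
   = 0.10 + 7.1 + 1.44 + 0.36 = 9.00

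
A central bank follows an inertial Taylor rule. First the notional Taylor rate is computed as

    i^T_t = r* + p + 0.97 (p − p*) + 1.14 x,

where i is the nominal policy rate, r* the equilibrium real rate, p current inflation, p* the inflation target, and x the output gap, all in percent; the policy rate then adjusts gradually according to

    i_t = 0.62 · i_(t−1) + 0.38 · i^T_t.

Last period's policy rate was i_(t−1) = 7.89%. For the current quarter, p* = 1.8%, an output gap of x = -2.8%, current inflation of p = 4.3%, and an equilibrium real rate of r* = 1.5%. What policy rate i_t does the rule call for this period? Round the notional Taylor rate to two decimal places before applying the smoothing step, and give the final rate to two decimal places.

6.80%

i^T_t = 1.5 + 4.3 + 0.97 × (4.3 − 1.8) + 1.14 × (-2.8)
   = 1.5 + 4.3 + 2.425 − 3.192 = 5.03
i_t = 0.62 × 7.89 + 0.38 × 5.03 = 4.8918 + 1.9114 = 6.80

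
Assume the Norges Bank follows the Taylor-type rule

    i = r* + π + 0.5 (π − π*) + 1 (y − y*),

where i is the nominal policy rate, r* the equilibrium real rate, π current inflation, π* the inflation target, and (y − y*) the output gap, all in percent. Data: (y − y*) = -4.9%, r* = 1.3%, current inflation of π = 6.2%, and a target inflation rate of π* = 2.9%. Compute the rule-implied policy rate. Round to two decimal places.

4.25%

i = 1.3 + 6.2 + 0.5 × (6.2 − 2.9) + 1 × (-4.9)
   = 1.3 + 6.2 + 1.65 − 4.9 = 4.25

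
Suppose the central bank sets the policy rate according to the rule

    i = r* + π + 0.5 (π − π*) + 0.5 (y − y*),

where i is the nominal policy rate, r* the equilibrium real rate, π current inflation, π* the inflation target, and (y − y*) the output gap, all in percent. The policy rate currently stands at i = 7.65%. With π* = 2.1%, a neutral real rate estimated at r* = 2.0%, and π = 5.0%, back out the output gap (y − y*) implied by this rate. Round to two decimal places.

-1.60%

0.5 (y − y*) = 7.65 − 2.0 − 5.0 − 0.5 × (5.0 − 2.1) = -0.8
(y − y*) = -0.8 / 0.5 = -1.60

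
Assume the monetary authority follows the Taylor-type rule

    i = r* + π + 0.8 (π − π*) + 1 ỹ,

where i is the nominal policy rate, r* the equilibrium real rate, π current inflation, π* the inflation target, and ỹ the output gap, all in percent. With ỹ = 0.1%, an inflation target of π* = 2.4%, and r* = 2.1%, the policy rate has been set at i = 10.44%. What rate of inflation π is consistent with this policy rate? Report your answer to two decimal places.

5.64%

Collecting π: i = r* + (1 + 0.8) π − 0.8 π* + 1 ỹ
1.8 π = 10.44 − 2.1 + 0.8 × 2.4 − 1 × 0.1 = 10.16
π = 10.16 / 1.8 = 5.64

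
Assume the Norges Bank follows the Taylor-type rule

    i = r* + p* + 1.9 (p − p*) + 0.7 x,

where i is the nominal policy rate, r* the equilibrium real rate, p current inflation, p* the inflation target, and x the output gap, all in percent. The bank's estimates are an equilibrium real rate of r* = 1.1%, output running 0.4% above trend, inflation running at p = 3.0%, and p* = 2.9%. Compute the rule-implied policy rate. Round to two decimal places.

Output 0.4% above potential → x = 0.4.
i = 1.1 + 2.9 + 1.9 × (3.0 − 2.9) + 0.7 × 0.4
   = 1.1 + 2.9 + 0.19 + 0.28 = 4.47

4.47%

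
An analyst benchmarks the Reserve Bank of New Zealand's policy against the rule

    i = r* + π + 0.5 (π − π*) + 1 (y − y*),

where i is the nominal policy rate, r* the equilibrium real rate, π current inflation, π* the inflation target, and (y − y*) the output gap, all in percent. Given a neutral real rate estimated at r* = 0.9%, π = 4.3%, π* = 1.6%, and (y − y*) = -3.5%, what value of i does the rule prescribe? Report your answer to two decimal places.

3.05%

i = 0.9 + 4.3 + 0.5 × (4.3 − 1.6) + 1 × (-3.5)
   = 0.9 + 4.3 + 1.35 − 3.5 = 3.05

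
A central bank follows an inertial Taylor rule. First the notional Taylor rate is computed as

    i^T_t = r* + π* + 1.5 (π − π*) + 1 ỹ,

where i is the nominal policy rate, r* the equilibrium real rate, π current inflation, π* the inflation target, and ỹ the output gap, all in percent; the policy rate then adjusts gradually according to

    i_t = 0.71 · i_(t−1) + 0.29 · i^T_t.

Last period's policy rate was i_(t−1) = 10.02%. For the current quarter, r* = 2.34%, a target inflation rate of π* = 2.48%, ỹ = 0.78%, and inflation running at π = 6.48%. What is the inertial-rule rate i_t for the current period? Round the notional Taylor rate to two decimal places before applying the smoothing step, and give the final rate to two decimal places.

10.48%

i^T_t = 2.34 + 2.48 + 1.5 × (6.48 − 2.48) + 1 × 0.78
   = 2.34 + 2.48 + 6 + 0.78 = 11.60
i_t = 0.71 × 10.02 + 0.29 × 11.60 = 7.1142 + 3.364 = 10.48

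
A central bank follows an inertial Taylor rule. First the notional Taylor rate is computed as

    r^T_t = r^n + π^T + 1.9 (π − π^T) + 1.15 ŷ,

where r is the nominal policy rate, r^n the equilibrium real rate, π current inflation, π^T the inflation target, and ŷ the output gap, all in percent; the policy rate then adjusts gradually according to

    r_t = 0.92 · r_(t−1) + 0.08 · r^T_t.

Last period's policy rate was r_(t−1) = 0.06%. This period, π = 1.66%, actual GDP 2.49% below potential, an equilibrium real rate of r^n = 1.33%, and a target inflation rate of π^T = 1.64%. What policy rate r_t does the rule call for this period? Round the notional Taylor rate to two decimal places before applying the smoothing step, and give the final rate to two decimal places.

0.07%

Output 2.49% below potential → ŷ = -2.49.
r^T_t = 1.33 + 1.64 + 1.9 × (1.66 − 1.64) + 1.15 × (-2.49)
   = 1.33 + 1.64 + 0.038 − 2.8635 = 0.14
r_t = 0.92 × 0.06 + 0.08 × 0.14 = 0.0552 + 0.0112 = 0.07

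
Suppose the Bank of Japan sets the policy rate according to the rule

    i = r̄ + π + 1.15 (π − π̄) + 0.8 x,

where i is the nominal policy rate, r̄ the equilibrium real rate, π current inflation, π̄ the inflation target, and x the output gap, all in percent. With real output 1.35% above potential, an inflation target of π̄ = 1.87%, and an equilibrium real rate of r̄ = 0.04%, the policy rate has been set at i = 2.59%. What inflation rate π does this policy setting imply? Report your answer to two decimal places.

1.68%

Output 1.35% above potential → x = 1.35.
Collecting π: i = r̄ + (1 + 1.15) π − 1.15 π̄ + 0.8 x
2.15 π = 2.59 − 0.04 + 1.15 × 1.87 − 0.8 × 1.35 = 3.6205
π = 3.6205 / 2.15 = 1.68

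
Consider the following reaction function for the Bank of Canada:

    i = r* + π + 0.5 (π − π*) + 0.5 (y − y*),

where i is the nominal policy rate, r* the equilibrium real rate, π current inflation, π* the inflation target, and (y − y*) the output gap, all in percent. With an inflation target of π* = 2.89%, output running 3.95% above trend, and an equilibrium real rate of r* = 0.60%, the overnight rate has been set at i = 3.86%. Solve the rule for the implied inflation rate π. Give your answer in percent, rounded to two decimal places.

1.82%

Output 3.95% above potential → (y − y*) = 3.95.
Collecting π: i = r* + (1 + 0.5) π − 0.5 π* + 0.5 (y − y*)
1.5 π = 3.86 − 0.60 + 0.5 × 2.89 − 0.5 × 3.95 = 2.73
π = 2.73 / 1.5 = 1.82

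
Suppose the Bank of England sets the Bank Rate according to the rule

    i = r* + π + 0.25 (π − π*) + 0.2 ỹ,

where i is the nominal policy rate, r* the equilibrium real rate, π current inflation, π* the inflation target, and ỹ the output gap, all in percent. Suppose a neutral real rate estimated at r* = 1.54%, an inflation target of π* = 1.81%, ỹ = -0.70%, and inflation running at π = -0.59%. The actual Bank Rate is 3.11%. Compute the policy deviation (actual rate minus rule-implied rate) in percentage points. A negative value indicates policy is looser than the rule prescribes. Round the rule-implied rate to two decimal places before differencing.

2.90 pp

i = 1.54 + (-0.59) + 0.25 × (-0.59 − 1.81) + 0.2 × (-0.70)
   = 1.54 − 0.59 − 0.6 − 0.14 = 0.21
Deviation = 3.11 − 0.21 = 2.90 pp.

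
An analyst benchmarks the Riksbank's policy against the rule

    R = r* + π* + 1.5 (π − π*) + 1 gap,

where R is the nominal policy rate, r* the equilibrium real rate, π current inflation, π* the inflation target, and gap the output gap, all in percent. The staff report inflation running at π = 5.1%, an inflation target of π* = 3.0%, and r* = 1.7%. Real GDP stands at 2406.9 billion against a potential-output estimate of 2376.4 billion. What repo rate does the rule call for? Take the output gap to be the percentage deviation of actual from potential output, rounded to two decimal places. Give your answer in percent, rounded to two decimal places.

9.13%

Output gap = 100 × (2406.9 − 2376.4) / 2376.4 = 1.28%.
R = 1.70 + 3.00 + 1.5 × (5.10 − 3.00) + 1 × 1.28
   = 1.70 + 3 + 3.15 + 1.28 = 9.13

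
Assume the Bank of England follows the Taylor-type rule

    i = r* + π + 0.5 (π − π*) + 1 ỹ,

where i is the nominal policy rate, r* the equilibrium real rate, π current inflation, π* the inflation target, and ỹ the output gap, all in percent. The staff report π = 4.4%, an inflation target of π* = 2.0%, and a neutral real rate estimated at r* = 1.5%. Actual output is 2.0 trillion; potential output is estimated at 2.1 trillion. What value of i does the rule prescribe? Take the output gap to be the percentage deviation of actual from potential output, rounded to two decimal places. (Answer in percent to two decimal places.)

2.34%

Output gap = 100 × (2.0 − 2.1) / 2.1 = -4.76%.
i = 1.50 + 4.40 + 0.5 × (4.40 − 2.00) + 1 × (-4.76)
   = 1.50 + 4.4 + 1.2 − 4.76 = 2.34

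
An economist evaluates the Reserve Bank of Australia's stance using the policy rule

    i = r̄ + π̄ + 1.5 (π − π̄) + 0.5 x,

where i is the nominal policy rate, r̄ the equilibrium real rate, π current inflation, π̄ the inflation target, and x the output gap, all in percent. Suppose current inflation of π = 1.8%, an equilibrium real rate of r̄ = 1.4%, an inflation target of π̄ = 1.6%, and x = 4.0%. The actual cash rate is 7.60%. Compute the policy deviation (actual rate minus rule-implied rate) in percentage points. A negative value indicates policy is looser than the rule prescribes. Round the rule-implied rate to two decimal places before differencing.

i = 1.4 + 1.6 + 1.5 × (1.8 − 1.6) + 0.5 × 4.0
   = 1.4 + 1.6 + 0.3 + 2 = 5.30
Deviation = 7.60 − 5.30 = 2.30 pp.

2.30 pp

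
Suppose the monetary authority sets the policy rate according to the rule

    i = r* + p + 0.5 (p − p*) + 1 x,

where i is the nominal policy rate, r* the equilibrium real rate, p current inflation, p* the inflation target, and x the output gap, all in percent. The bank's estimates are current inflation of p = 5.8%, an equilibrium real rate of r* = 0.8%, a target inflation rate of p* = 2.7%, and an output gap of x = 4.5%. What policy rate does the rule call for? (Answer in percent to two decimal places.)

12.65%

i = 0.8 + 5.8 + 0.5 × (5.8 − 2.7) + 1 × 4.5
   = 0.8 + 5.8 + 1.55 + 4.5 = 12.65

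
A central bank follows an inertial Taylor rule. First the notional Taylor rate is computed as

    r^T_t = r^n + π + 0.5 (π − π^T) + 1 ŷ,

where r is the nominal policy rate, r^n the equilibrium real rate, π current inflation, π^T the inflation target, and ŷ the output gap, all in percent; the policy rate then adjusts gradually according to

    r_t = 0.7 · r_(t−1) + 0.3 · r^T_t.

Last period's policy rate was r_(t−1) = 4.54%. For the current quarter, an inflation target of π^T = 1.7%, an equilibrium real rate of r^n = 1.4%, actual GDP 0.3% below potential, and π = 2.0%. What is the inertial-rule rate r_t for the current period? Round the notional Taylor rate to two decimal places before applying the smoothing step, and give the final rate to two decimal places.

Output 0.3% below potential → ŷ = -0.3.
r^T_t = 1.4 + 2.0 + 0.5 × (2.0 − 1.7) + 1 × (-0.3)
   = 1.4 + 2 + 0.15 − 0.3 = 3.25
r_t = 0.7 × 4.54 + 0.3 × 3.25 = 3.178 + 0.975 = 4.15

4.15%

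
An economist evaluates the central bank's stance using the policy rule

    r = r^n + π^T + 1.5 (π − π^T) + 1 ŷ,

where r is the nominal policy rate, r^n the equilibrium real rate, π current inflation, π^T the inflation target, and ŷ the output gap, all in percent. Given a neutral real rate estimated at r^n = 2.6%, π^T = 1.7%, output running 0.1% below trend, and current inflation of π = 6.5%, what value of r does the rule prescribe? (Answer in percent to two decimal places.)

11.40%

Output 0.1% below potential → ŷ = -0.1.
r = 2.6 + 1.7 + 1.5 × (6.5 − 1.7) + 1 × (-0.1)
   = 2.6 + 1.7 + 7.2 − 0.1 = 11.40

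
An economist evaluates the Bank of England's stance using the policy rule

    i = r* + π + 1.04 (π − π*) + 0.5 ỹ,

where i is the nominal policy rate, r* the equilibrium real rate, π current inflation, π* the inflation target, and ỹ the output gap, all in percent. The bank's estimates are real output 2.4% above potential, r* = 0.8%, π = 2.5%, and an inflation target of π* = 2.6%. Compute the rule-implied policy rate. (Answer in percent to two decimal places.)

4.40%

Output 2.4% above potential → ỹ = 2.4.
i = 0.8 + 2.5 + 1.04 × (2.5 − 2.6) + 0.5 × 2.4
   = 0.8 + 2.5 − 0.104 + 1.2 = 4.40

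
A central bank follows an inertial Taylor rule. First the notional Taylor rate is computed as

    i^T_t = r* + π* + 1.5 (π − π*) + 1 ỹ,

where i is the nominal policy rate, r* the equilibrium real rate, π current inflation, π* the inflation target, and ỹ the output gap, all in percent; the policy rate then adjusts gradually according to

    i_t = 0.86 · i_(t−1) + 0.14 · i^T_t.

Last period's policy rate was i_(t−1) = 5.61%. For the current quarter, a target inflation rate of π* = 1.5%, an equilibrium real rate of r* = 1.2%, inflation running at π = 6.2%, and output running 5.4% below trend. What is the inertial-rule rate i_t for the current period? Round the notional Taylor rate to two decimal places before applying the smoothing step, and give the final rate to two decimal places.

5.43%

Output 5.4% below potential → ỹ = -5.4.
i^T_t = 1.2 + 1.5 + 1.5 × (6.2 − 1.5) + 1 × (-5.4)
   = 1.2 + 1.5 + 7.05 − 5.4 = 4.35
i_t = 0.86 × 5.61 + 0.14 × 4.35 = 4.8246 + 0.609 = 5.43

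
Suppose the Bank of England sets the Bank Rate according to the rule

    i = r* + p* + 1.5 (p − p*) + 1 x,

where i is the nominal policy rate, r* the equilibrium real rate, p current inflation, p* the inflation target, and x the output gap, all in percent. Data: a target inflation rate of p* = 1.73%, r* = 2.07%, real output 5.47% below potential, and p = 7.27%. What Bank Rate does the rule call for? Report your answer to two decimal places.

6.64%

Output 5.47% below potential → x = -5.47.
i = 2.07 + 1.73 + 1.5 × (7.27 − 1.73) + 1 × (-5.47)
   = 2.07 + 1.73 + 8.31 − 5.47 = 6.64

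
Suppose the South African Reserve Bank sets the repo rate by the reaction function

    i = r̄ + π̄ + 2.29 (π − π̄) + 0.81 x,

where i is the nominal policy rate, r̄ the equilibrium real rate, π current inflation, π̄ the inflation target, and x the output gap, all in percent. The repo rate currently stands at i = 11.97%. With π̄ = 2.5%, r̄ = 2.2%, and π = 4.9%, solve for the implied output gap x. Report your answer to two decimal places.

2.19%

0.81 x = 11.97 − 2.2 − 2.5 − 2.29 × (4.9 − 2.5) = 1.774
x = 1.774 / 0.81 = 2.19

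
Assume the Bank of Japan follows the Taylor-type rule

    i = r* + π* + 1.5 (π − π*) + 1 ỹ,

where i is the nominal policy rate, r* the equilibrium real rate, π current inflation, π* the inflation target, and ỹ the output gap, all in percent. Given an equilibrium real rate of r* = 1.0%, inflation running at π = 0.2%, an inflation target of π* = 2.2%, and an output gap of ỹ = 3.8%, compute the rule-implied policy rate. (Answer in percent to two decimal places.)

i = 1.0 + 2.2 + 1.5 × (0.2 − 2.2) + 1 × 3.8
   = 1.0 + 2.2 − 3 + 3.8 = 4.00

4.00%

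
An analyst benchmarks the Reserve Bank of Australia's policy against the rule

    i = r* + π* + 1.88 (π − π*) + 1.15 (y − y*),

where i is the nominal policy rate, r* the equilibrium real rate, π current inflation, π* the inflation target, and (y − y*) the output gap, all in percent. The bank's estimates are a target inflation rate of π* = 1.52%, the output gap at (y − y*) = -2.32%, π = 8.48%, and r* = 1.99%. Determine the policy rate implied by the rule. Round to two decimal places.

13.93%

i = 1.99 + 1.52 + 1.88 × (8.48 − 1.52) + 1.15 × (-2.32)
   = 1.99 + 1.52 + 13.0848 − 2.668 = 13.93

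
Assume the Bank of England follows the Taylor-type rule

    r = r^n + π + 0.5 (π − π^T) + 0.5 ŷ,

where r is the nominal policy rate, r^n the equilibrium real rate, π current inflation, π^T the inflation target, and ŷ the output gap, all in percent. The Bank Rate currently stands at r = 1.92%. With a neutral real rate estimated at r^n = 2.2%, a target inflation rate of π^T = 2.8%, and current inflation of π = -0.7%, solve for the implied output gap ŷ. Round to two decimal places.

4.34%

0.5 ŷ = 1.92 − 2.2 − (-0.7) − 0.5 × ((-0.7) − 2.8) = 2.17
ŷ = 2.17 / 0.5 = 4.34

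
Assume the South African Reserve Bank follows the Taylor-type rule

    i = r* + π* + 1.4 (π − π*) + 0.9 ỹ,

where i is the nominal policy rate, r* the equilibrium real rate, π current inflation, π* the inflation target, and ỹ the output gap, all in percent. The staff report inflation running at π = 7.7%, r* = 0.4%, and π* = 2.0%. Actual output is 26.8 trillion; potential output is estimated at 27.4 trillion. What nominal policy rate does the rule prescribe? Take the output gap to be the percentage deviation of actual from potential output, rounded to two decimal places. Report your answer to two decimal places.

Output gap = 100 × (26.8 − 27.4) / 27.4 = -2.19%.
i = 0.40 + 2.00 + 1.4 × (7.70 − 2.00) + 0.9 × (-2.19)
   = 0.40 + 2 + 7.98 − 1.971 = 8.41

8.41%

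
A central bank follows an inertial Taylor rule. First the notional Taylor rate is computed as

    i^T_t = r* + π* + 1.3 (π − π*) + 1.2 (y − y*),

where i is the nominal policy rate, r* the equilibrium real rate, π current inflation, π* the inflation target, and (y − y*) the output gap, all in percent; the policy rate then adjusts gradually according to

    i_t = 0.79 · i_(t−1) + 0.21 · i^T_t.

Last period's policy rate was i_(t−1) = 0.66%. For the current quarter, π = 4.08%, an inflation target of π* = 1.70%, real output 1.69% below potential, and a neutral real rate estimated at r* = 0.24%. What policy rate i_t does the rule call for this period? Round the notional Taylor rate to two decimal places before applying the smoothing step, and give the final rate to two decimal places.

1.15%

Output 1.69% below potential → (y − y*) = -1.69.
i^T_t = 0.24 + 1.70 + 1.3 × (4.08 − 1.70) + 1.2 × (-1.69)
   = 0.24 + 1.7 + 3.094 − 2.028 = 3.01
i_t = 0.79 × 0.66 + 0.21 × 3.01 = 0.5214 + 0.6321 = 1.15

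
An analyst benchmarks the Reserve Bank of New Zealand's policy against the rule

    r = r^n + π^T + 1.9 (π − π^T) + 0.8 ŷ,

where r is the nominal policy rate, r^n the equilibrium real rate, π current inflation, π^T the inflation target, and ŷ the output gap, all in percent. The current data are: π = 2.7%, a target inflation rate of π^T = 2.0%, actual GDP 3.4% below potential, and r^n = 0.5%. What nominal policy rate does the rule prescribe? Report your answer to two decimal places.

1.11%

Output 3.4% below potential → ŷ = -3.4.
r = 0.5 + 2.0 + 1.9 × (2.7 − 2.0) + 0.8 × (-3.4)
   = 0.5 + 2 + 1.33 − 2.72 = 1.11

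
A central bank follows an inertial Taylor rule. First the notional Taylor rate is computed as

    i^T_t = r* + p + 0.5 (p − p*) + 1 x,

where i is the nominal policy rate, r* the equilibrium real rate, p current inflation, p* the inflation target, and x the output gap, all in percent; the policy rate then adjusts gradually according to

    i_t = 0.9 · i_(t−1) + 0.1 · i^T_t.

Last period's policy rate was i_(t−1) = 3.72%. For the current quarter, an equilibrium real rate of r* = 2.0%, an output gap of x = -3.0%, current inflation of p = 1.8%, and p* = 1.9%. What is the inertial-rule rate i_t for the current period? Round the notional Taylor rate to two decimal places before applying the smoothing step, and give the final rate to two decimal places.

i^T_t = 2.0 + 1.8 + 0.5 × (1.8 − 1.9) + 1 × (-3.0)
   = 2.0 + 1.8 − 0.05 − 3 = 0.75
i_t = 0.9 × 3.72 + 0.1 × 0.75 = 3.348 + 0.075 = 3.42

3.42%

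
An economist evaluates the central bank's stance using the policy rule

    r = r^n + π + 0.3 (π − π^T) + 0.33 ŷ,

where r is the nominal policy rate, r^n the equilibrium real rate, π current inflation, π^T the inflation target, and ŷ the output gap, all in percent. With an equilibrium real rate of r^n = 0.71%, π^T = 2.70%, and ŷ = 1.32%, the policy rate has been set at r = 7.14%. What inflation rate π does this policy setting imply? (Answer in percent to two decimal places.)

5.23%

Collecting π: r = r^n + (1 + 0.3) π − 0.3 π^T + 0.33 ŷ
1.3 π = 7.14 − 0.71 + 0.3 × 2.70 − 0.33 × 1.32 = 6.8044
π = 6.8044 / 1.3 = 5.23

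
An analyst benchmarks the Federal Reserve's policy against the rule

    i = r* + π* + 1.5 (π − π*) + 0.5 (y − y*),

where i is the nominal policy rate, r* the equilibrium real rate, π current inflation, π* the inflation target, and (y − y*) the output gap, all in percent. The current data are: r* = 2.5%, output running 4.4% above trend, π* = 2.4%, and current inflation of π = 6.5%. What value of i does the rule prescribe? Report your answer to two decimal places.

Output 4.4% above potential → (y − y*) = 4.4.
i = 2.5 + 2.4 + 1.5 × (6.5 − 2.4) + 0.5 × 4.4
   = 2.5 + 2.4 + 6.15 + 2.2 = 13.25

13.25%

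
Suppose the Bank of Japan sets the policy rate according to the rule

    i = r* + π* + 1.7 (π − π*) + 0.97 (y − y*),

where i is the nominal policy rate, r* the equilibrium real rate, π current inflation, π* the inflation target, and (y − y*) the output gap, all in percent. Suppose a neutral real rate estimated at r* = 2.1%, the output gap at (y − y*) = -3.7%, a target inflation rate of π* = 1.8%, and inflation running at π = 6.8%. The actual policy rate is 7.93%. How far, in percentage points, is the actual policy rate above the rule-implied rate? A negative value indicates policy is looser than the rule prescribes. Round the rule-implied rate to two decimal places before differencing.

-0.88 pp

i = 2.1 + 1.8 + 1.7 × (6.8 − 1.8) + 0.97 × (-3.7)
   = 2.1 + 1.8 + 8.5 − 3.589 = 8.81
Deviation = 7.93 − 8.81 = -0.88 pp.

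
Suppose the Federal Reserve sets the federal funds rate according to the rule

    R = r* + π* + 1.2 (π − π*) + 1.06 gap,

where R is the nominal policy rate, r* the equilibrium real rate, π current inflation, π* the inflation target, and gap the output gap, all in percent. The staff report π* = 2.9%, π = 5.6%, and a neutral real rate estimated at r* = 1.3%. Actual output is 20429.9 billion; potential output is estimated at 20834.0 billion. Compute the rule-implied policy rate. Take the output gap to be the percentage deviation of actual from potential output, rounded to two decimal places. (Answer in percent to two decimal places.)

5.38%

Output gap = 100 × (20429.9 − 20834.0) / 20834.0 = -1.94%.
R = 1.30 + 2.90 + 1.2 × (5.60 − 2.90) + 1.06 × (-1.94)
   = 1.30 + 2.9 + 3.24 − 2.0564 = 5.38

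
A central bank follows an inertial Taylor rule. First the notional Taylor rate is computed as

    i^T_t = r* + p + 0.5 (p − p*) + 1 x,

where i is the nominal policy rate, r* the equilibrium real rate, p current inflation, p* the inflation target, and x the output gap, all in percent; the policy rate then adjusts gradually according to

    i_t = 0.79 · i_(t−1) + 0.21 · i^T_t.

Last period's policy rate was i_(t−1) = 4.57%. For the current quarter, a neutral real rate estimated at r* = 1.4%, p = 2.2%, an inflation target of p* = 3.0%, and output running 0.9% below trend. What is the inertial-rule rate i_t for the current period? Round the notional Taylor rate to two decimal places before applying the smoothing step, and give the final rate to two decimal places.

Output 0.9% below potential → x = -0.9.
i^T_t = 1.4 + 2.2 + 0.5 × (2.2 − 3.0) + 1 × (-0.9)
   = 1.4 + 2.2 − 0.4 − 0.9 = 2.30
i_t = 0.79 × 4.57 + 0.21 × 2.30 = 3.6103 + 0.483 = 4.09

4.09%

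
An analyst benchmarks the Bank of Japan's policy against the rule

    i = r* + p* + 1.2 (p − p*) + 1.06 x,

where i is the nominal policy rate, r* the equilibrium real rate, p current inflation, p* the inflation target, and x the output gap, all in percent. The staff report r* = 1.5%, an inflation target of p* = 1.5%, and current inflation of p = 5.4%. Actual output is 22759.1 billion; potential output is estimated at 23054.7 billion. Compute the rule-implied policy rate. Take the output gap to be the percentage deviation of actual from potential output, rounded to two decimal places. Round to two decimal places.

Output gap = 100 × (22759.1 − 23054.7) / 23054.7 = -1.28%.
i = 1.50 + 1.50 + 1.2 × (5.40 − 1.50) + 1.06 × (-1.28)
   = 1.50 + 1.5 + 4.68 − 1.3568 = 6.32

6.32%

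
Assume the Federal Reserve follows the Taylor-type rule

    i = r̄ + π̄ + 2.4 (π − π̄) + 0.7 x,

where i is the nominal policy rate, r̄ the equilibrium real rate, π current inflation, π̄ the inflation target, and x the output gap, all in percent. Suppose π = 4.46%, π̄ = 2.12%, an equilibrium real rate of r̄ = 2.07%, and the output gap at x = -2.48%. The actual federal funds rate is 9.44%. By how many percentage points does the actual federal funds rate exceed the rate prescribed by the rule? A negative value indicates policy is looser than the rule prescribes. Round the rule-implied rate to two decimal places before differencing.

1.37 pp

i = 2.07 + 2.12 + 2.4 × (4.46 − 2.12) + 0.7 × (-2.48)
   = 2.07 + 2.12 + 5.616 − 1.736 = 8.07
Deviation = 9.44 − 8.07 = 1.37 pp.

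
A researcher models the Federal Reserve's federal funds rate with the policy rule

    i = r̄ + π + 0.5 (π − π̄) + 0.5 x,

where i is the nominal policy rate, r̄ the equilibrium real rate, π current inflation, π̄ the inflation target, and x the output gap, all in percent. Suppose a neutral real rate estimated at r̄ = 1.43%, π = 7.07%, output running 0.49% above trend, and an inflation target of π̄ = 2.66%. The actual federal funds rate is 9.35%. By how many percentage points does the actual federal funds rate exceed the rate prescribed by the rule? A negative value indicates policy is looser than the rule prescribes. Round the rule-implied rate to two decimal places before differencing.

Output 0.49% above potential → x = 0.49.
i = 1.43 + 7.07 + 0.5 × (7.07 − 2.66) + 0.5 × 0.49
   = 1.43 + 7.07 + 2.205 + 0.245 = 10.95
Deviation = 9.35 − 10.95 = -1.60 pp.

-1.60 pp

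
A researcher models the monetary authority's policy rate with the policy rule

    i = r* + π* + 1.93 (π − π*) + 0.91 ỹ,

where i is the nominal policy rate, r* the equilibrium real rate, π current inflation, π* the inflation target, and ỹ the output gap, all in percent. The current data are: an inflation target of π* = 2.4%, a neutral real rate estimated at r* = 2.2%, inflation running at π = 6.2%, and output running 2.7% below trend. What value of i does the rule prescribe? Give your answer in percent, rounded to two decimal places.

9.48%

Output 2.7% below potential → ỹ = -2.7.
i = 2.2 + 2.4 + 1.93 × (6.2 − 2.4) + 0.91 × (-2.7)
   = 2.2 + 2.4 + 7.334 − 2.457 = 9.48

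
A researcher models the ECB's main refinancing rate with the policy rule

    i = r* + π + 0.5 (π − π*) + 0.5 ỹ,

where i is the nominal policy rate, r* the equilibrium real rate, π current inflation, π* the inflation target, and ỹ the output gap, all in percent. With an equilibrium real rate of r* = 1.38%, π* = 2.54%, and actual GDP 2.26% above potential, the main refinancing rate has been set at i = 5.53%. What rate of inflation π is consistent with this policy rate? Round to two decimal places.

Output 2.26% above potential → ỹ = 2.26.
Collecting π: i = r* + (1 + 0.5) π − 0.5 π* + 0.5 ỹ
1.5 π = 5.53 − 1.38 + 0.5 × 2.54 − 0.5 × 2.26 = 4.29
π = 4.29 / 1.5 = 2.86

2.86%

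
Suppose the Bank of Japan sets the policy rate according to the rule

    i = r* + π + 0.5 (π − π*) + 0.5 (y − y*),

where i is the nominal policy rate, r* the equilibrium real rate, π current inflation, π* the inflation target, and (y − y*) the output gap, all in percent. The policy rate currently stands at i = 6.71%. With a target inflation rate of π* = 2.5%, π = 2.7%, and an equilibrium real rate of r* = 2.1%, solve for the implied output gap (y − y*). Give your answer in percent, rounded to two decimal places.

3.62%

0.5 (y − y*) = 6.71 − 2.1 − 2.7 − 0.5 × (2.7 − 2.5) = 1.81
(y − y*) = 1.81 / 0.5 = 3.62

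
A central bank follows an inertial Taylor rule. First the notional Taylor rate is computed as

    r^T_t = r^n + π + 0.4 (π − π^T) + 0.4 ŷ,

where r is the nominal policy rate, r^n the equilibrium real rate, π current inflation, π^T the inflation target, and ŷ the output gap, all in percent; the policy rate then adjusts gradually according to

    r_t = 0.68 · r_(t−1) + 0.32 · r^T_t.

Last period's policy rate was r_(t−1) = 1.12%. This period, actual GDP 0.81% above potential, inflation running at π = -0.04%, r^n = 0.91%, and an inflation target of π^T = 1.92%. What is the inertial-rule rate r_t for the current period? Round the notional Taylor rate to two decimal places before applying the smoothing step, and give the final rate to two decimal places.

0.89%

Output 0.81% above potential → ŷ = 0.81.
r^T_t = 0.91 + (-0.04) + 0.4 × (-0.04 − 1.92) + 0.4 × 0.81
   = 0.91 − 0.04 − 0.784 + 0.324 = 0.41
r_t = 0.68 × 1.12 + 0.32 × 0.41 = 0.7616 + 0.1312 = 0.89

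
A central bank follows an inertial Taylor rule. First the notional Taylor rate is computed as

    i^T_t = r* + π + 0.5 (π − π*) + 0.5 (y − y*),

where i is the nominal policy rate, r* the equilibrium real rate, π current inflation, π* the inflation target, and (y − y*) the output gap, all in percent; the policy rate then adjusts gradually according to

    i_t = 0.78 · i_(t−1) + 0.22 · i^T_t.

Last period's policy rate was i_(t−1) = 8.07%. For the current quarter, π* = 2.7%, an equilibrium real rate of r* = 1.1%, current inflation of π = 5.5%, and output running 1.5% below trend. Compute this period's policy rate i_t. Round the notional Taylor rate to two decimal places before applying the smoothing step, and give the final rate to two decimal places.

Output 1.5% below potential → (y − y*) = -1.5.
i^T_t = 1.1 + 5.5 + 0.5 × (5.5 − 2.7) + 0.5 × (-1.5)
   = 1.1 + 5.5 + 1.4 − 0.75 = 7.25
i_t = 0.78 × 8.07 + 0.22 × 7.25 = 6.2946 + 1.595 = 7.89

7.89%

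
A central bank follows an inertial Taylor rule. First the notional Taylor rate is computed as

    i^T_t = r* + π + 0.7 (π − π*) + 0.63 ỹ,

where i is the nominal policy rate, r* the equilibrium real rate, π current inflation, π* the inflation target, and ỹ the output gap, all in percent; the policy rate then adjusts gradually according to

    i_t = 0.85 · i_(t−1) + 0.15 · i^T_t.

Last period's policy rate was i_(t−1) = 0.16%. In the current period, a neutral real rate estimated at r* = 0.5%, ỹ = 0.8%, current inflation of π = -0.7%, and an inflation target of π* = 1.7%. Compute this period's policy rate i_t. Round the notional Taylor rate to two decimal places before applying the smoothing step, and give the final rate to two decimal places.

-0.07%

i^T_t = 0.5 + (-0.7) + 0.7 × (-0.7 − 1.7) + 0.63 × 0.8
   = 0.5 − 0.7 − 1.68 + 0.504 = -1.38
i_t = 0.85 × 0.16 + 0.15 × (-1.38) = 0.136 − 0.207 = -0.07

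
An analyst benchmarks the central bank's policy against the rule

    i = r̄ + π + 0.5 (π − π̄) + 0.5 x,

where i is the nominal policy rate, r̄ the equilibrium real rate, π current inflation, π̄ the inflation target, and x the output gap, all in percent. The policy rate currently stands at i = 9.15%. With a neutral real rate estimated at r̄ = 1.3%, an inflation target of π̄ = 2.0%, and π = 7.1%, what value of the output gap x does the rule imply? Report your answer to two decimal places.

0.5 x = 9.15 − 1.3 − 7.1 − 0.5 × (7.1 − 2.0) = -1.8
x = -1.8 / 0.5 = -3.60

-3.60%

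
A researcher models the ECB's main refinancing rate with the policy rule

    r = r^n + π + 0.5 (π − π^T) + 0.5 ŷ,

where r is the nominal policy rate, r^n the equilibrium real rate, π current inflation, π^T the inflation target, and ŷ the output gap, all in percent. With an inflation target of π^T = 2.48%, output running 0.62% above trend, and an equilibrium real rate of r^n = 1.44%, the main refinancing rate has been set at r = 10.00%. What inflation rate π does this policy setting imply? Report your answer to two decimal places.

Output 0.62% above potential → ŷ = 0.62.
Collecting π: r = r^n + (1 + 0.5) π − 0.5 π^T + 0.5 ŷ
1.5 π = 10.00 − 1.44 + 0.5 × 2.48 − 0.5 × 0.62 = 9.49
π = 9.49 / 1.5 = 6.33

6.33%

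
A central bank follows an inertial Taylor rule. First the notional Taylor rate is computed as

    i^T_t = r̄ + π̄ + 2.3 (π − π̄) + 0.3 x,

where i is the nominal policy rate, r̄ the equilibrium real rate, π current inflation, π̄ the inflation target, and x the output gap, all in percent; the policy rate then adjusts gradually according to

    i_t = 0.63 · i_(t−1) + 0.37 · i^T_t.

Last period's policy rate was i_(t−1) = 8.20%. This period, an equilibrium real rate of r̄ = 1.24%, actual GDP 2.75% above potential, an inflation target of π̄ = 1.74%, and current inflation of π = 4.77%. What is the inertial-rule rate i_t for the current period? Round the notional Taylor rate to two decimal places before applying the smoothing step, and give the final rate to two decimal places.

Output 2.75% above potential → x = 2.75.
i^T_t = 1.24 + 1.74 + 2.3 × (4.77 − 1.74) + 0.3 × 2.75
   = 1.24 + 1.74 + 6.969 + 0.825 = 10.77
i_t = 0.63 × 8.20 + 0.37 × 10.77 = 5.166 + 3.9849 = 9.15

9.15%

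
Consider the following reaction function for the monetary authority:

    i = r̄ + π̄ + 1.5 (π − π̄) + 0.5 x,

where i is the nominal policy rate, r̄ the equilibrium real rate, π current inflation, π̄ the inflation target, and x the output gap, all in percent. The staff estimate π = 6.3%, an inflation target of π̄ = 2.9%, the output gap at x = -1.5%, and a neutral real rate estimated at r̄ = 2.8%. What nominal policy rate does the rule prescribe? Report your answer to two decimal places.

10.05%

i = 2.8 + 2.9 + 1.5 × (6.3 − 2.9) + 0.5 × (-1.5)
   = 2.8 + 2.9 + 5.1 − 0.75 = 10.05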